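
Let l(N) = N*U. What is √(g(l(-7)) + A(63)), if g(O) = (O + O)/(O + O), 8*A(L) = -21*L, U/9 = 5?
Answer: I*√2630/4 ≈ 12.821*I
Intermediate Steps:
U = 45 (U = 9*5 = 45)
A(L) = -21*L/8 (A(L) = (-21*L)/8 = -21*L/8)
l(N) = 45*N (l(N) = N*45 = 45*N)
g(O) = 1 (g(O) = (2*O)/((2*O)) = (2*O)*(1/(2*O)) = 1)
√(g(l(-7)) + A(63)) = √(1 - 21/8*63) = √(1 - 1323/8) = √(-1315/8) = I*√2630/4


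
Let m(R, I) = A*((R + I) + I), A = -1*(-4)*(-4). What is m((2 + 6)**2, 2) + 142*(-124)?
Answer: -18696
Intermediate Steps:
A = -16 (A = 4*(-4) = -16)
m(R, I) = -32*I - 16*R (m(R, I) = -16*((R + I) + I) = -16*((I + R) + I) = -16*(R + 2*I) = -32*I - 16*R)
m((2 + 6)**2, 2) + 142*(-124) = (-32*2 - 16*(2 + 6)**2) + 142*(-124) = (-64 - 16*8**2) - 17608 = (-64 - 16*64) - 17608 = (-64 - 1024) - 17608 = -1088 - 17608 = -18696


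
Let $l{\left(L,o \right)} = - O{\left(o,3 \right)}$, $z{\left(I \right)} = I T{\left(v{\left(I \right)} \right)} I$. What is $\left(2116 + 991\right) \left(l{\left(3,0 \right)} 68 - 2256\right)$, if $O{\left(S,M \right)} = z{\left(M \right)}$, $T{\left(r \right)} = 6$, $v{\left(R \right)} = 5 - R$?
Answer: $-18418296$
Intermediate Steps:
$z{\left(I \right)} = 6 I^{2}$ ($z{\left(I \right)} = I 6 I = 6 I I = 6 I^{2}$)
$O{\left(S,M \right)} = 6 M^{2}$
$l{\left(L,o \right)} = -54$ ($l{\left(L,o \right)} = - 6 \cdot 3^{2} = - 6 \cdot 9 = \left(-1\right) 54 = -54$)
$\left(2116 + 991\right) \left(l{\left(3,0 \right)} 68 - 2256\right) = \left(2116 + 991\right) \left(\left(-54\right) 68 - 2256\right) = 3107 \left(-3672 - 2256\right) = 3107 \left(-5928\right) = -18418296$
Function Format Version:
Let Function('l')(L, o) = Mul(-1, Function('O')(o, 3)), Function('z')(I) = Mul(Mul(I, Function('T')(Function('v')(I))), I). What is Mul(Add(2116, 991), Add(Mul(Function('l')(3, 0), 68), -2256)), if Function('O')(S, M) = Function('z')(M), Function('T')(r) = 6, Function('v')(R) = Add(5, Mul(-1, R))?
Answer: -18418296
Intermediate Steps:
Function('z')(I) = Mul(6, Pow(I, 2)) (Function('z')(I) = Mul(Mul(I, 6), I) = Mul(Mul(6, I), I) = Mul(6, Pow(I, 2)))
Function('O')(S, M) = Mul(6, Pow(M, 2))
Function('l')(L, o) = -54 (Function('l')(L, o) = Mul(-1, Mul(6, Pow(3, 2))) = Mul(-1, Mul(6, 9)) = Mul(-1, 54) = -54)
Mul(Add(2116, 991), Add(Mul(Function('l')(3, 0), 68), -2256)) = Mul(Add(2116, 991), Add(Mul(-54, 68), -2256)) = Mul(3107, Add(-3672, -2256)) = Mul(3107, -5928) = -18418296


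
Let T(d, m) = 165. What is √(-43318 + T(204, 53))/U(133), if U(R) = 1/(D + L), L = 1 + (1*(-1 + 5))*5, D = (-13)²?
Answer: 190*I*√43153 ≈ 39469.0*I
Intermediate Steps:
D = 169
L = 21 (L = 1 + (1*4)*5 = 1 + 4*5 = 1 + 20 = 21)
U(R) = 1/190 (U(R) = 1/(169 + 21) = 1/190)
√(-43318 + T(204, 53))/U(133) = √(-43318 + 165)/(1/190) = √(-43153)*190 = (I*√43153)*190 = 190*I*√43153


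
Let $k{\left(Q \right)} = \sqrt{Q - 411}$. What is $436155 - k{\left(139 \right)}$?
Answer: $436155 - 4 i \sqrt{17} \approx 4.3616 \cdot 10^{5} - 16.492 i$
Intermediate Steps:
$k{\left(Q \right)} = \sqrt{-411 + Q}$
$436155 - k{\left(139 \right)} = 436155 - \sqrt{-411 + 139} = 436155 - \sqrt{-272} = 436155 - 4 i \sqrt{17}$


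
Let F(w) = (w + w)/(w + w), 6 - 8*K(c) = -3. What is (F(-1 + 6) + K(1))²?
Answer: 289/64 ≈ 4.5156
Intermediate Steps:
K(c) = 9/8 (K(c) = ¾ - ⅛*(-3) = ¾ + 3/8 = 9/8)
F(w) = 1 (F(w) = (2*w)/((2*w)) = (2*w)*(1/(2*w)) = 1)
(F(-1 + 6) + K(1))² = (1 + 9/8)² = (17/8)² = 289/64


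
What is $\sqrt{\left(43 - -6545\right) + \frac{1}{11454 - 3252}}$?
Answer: $\frac{\sqrt{443193240954}}{8202} \approx 81.167$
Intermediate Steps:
$\sqrt{\left(43 - -6545\right) + \frac{1}{11454 - 3252}} = \sqrt{\left(43 + 6545\right) + \frac{1}{8202}} = \sqrt{6588 + \frac{1}{8202}} = \sqrt{\frac{54034777}{8202}} = \frac{\sqrt{443193240954}}{8202}$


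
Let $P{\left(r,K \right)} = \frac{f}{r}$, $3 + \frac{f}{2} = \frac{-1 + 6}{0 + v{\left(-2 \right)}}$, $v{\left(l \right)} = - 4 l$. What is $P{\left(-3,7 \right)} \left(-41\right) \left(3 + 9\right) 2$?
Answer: $-1558$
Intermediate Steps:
$f = - \frac{19}{4}$ ($f = -6 + 2 \frac{-1 + 6}{0 - -8} = -6 + 2 \frac{5}{0 + 8} = -6 + 2 \cdot \frac{5}{8} = -6 + \frac{5}{4} = - \frac{19}{4} \approx -4.75$)
$P{\left(r,K \right)} = - \frac{19}{4 r}$
$P{\left(-3,7 \right)} \left(-41\right) \left(3 + 9\right) 2 = - \frac{19}{4 \left(-3\right)} \left(-41\right) \left(3 + 9\right) 2 = \left(- \frac{19}{4}\right) \left(- \frac{1}{3}\right) \left(-41\right) 12 \cdot 2 = \frac{19}{12} \left(-41\right) 24 = \left(- \frac{779}{12}\right) 24 = -1558$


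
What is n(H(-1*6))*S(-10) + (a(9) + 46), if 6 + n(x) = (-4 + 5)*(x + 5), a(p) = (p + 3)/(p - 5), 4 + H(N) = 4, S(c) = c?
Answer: 59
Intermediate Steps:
H(N) = 0 (H(N) = -4 + 4 = 0)
a(p) = (3 + p)/(-5 + p)
n(x) = -1 + x (n(x) = -6 + (-4 + 5)*(x + 5) = -6 + 1*(5 + x) = -6 + (5 + x) = -1 + x)
n(H(-1*6))*S(-10) + (a(9) + 46) = (-1 + 0)*(-10) + ((3 + 9)/(-5 + 9) + 46) = -1*(-10) + (12/4 + 46) = 10 + ((¼)*12 + 46) = 10 + (3 + 46) = 10 + 49 = 59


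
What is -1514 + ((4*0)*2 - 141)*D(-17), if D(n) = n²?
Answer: -42263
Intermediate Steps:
-1514 + ((4*0)*2 - 141)*D(-17) = -1514 + ((4*0)*2 - 141)*(-17)² = -1514 + (0*2 - 141)*289 = -1514 + (0 - 141)*289 = -1514 - 141*289 = -1514 - 40749 = -42263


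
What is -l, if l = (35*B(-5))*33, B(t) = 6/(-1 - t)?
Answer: -3465/2 ≈ -1732.5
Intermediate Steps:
l = 3465/2 (l = (35*(-6/(1 - 5)))*33 = (35*(-6/(-4)))*33 = (35*(-6*(-1/4)))*33 = (35*(3/2))*33 = (105/2)*33 = 3465/2 ≈ 1732.5)
-l = -1*3465/2 = -3465/2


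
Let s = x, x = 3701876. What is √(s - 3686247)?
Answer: √15629 ≈ 125.02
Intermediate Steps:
s = 3701876
√(s - 3686247) = √(3701876 - 3686247) = √15629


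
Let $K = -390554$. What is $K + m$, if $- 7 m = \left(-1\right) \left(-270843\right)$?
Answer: $- \frac{3004721}{7} \approx -4.2925 \cdot 10^{5}$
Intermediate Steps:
$m = - \frac{270843}{7}$ ($m = - \frac{\left(-1\right) \left(-270843\right)}{7} = \left(- \frac{1}{7}\right) 270843 = - \frac{270843}{7} \approx -38692.0$)
$K + m = -390554 - \frac{270843}{7} = - \frac{3004721}{7}$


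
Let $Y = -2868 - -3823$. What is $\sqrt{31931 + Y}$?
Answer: $9 \sqrt{406} \approx 181.34$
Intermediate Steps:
$Y = 955$ ($Y = -2868 + 3823 = 955$)
$\sqrt{31931 + Y} = \sqrt{31931 + 955} = \sqrt{32886} = 9 \sqrt{406}$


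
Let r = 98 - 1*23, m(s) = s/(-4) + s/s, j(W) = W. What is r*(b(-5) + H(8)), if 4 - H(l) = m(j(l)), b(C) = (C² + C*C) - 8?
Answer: 3525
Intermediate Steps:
b(C) = -8 + 2*C² (b(C) = (C² + C²) - 8 = 2*C² - 8 = -8 + 2*C²)
m(s) = 1 - s/4 (m(s) = s*(-¼) + 1 = -s/4 + 1 = 1 - s/4)
H(l) = 3 + l/4 (H(l) = 4 - (1 - l/4) = 4 + (-1 + l/4) = 3 + l/4)
r = 75 (r = 98 - 23 = 75)
r*(b(-5) + H(8)) = 75*((-8 + 2*(-5)²) + (3 + (¼)*8)) = 75*((-8 + 2*25) + (3 + 2)) = 75*((-8 + 50) + 5) = 75*(42 + 5) = 75*47 = 3525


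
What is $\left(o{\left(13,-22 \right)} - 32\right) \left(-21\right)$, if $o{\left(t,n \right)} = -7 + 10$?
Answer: $609$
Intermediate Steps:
$o{\left(t,n \right)} = 3$
$\left(o{\left(13,-22 \right)} - 32\right) \left(-21\right) = \left(3 - 32\right) \left(-21\right) = \left(-29\right) \left(-21\right) = 609$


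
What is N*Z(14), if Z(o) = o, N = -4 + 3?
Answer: -14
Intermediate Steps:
N = -1
N*Z(14) = -1*14 = -14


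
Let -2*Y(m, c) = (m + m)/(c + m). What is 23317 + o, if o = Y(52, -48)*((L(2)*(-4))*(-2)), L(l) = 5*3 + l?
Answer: 21549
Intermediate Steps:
Y(m, c) = -m/(c + m) (Y(m, c) = -(m + m)/(2*(c + m)) = -2*m/(2*(c + m)) = -m/(c + m))
L(l) = 15 + l
o = -1768 (o = (-1*52/(-48 + 52))*(((15 + 2)*(-4))*(-2)) = (-1*52/4)*((17*(-4))*(-2)) = (-1*52*1/4)*(-68*(-2)) = -13*136 = -1768)
23317 + o = 23317 - 1768 = 21549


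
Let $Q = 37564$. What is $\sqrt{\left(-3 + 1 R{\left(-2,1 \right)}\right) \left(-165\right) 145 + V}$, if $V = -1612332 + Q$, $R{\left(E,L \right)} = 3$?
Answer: $4 i \sqrt{98423} \approx 1254.9 i$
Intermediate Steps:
$V = -1574768$ ($V = -1612332 + 37564 = -1574768$)
$\sqrt{\left(-3 + 1 R{\left(-2,1 \right)}\right) \left(-165\right) 145 + V} = \sqrt{\left(-3 + 1 \cdot 3\right) \left(-165\right) 145 - 1574768} = \sqrt{\left(-3 + 3\right) \left(-165\right) 145 - 1574768} = \sqrt{0 \left(-165\right) 145 - 1574768} = \sqrt{0 \cdot 145 - 1574768} = \sqrt{0 - 1574768} = \sqrt{-1574768} = 4 i \sqrt{98423}$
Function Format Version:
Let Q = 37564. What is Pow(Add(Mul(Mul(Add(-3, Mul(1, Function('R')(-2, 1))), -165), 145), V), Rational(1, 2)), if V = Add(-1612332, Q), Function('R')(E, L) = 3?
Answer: Mul(4, I, Pow(98423, Rational(1, 2))) ≈ Mul(1254.9, I)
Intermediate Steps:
V = -1574768 (V = Add(-1612332, 37564) = -1574768)
Pow(Add(Mul(Mul(Add(-3, Mul(1, Function('R')(-2, 1))), -165), 145), V), Rational(1, 2)) = Pow(Add(Mul(Mul(Add(-3, Mul(1, 3)), -165), 145), -1574768), Rational(1, 2)) = Pow(Add(Mul(Mul(Add(-3, 3), -165), 145), -1574768), Rational(1, 2)) = Pow(Add(Mul(Mul(0, -165), 145), -1574768), Rational(1, 2)) = Pow(Add(Mul(0, 145), -1574768), Rational(1, 2)) = Pow(Add(0, -1574768), Rational(1, 2)) = Pow(-1574768, Rational(1, 2)) = Mul(4, I, Pow(98423, Rational(1, 2)))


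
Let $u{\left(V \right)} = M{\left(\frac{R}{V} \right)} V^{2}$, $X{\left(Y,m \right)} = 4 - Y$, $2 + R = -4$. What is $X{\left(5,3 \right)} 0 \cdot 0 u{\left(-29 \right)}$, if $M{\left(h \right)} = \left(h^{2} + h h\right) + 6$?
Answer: $0$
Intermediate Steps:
$R = -6$ ($R = -2 - 4 = -6$)
$M{\left(h \right)} = 6 + 2 h^{2}$ ($M{\left(h \right)} = \left(h^{2} + h^{2}\right) + 6 = 2 h^{2} + 6 = 6 + 2 h^{2}$)
$u{\left(V \right)} = V^{2} \left(6 + \frac{72}{V^{2}}\right)$ ($u{\left(V \right)} = \left(6 + 2 \left(- \frac{6}{V}\right)^{2}\right) V^{2} = \left(6 + 2 \frac{36}{V^{2}}\right) V^{2} = \left(6 + \frac{72}{V^{2}}\right) V^{2} = V^{2} \left(6 + \frac{72}{V^{2}}\right)$)
$X{\left(5,3 \right)} 0 \cdot 0 u{\left(-29 \right)} = \left(4 - 5\right) 0 \cdot 0 \left(72 + 6 \left(-29\right)^{2}\right) = \left(4 - 5\right) 0 \cdot 0 \left(72 + 6 \cdot 841\right) = \left(-1\right) 0 \cdot 0 \left(72 + 5046\right) = 0 \cdot 0 \cdot 5118 = 0 \cdot 5118 = 0$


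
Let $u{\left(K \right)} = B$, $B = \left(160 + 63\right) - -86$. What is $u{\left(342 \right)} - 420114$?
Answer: $-419805$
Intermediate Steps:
$B = 309$ ($B = 223 + 86 = 309$)
$u{\left(K \right)} = 309$
$u{\left(342 \right)} - 420114 = 309 - 420114 = -419805$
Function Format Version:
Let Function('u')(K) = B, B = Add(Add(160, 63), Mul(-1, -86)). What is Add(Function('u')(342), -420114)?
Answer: -419805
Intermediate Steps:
B = 309 (B = Add(223, 86) = 309)
Function('u')(K) = 309
Add(Function('u')(342), -420114) = Add(309, -420114) = -419805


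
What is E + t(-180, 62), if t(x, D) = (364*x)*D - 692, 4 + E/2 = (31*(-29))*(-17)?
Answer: -4032374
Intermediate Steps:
E = 30558 (E = -8 + 2*((31*(-29))*(-17)) = -8 + 2*(-899*(-17)) = -8 + 2*15283 = -8 + 30566 = 30558)
t(x, D) = -692 + 364*D*x (t(x, D) = 364*D*x - 692 = -692 + 364*D*x)
E + t(-180, 62) = 30558 + (-692 + 364*62*(-180)) = 30558 + (-692 - 4062240) = 30558 - 4062932 = -4032374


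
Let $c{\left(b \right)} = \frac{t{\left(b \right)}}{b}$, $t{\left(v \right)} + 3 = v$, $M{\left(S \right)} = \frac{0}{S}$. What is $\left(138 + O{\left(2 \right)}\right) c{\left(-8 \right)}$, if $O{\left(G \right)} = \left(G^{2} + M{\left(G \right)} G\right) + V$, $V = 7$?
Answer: $\frac{1639}{8} \approx 204.88$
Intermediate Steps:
$M{\left(S \right)} = 0$
$t{\left(v \right)} = -3 + v$
$O{\left(G \right)} = 7 + G^{2}$ ($O{\left(G \right)} = \left(G^{2} + 0 G\right) + 7 = \left(G^{2} + 0\right) + 7 = G^{2} + 7 = 7 + G^{2}$)
$c{\left(b \right)} = \frac{-3 + b}{b}$
$\left(138 + O{\left(2 \right)}\right) c{\left(-8 \right)} = \left(138 + \left(7 + 2^{2}\right)\right) \frac{-3 - 8}{-8} = \left(138 + \left(7 + 4\right)\right) \left(\left(- \frac{1}{8}\right) \left(-11\right)\right) = \left(138 + 11\right) \frac{11}{8} = 149 \cdot \frac{11}{8} = \frac{1639}{8}$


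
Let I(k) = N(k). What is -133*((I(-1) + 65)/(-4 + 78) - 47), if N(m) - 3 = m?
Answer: 453663/74 ≈ 6130.6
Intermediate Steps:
N(m) = 3 + m
I(k) = 3 + k
-133*((I(-1) + 65)/(-4 + 78) - 47) = -133*(((3 - 1) + 65)/(-4 + 78) - 47) = -133*((2 + 65)/74 - 47) = -133*(67*(1/74) - 47) = -133*(67/74 - 47) = -133*(-3411/74) = 453663/74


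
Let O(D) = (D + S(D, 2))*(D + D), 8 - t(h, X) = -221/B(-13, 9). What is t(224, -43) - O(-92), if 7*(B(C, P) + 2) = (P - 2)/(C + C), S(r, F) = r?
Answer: -1799690/53 ≈ -33956.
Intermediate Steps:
B(C, P) = -2 + (-2 + P)/(14*C) (B(C, P) = -2 + ((P - 2)/(C + C))/7 = -2 + ((-2 + P)/((2*C)))/7 = -2 + ((-2 + P)*(1/(2*C)))/7 = -2 + ((-2 + P)/(2*C))/7 = -2 + (-2 + P)/(14*C))
t(h, X) = -5322/53 (t(h, X) = 8 - (-221)/((1/14)*(-2 + 9 - 28*(-13))/(-13)) = 8 - (-221)/((1/14)*(-1/13)*(-2 + 9 + 364)) = 8 - (-221)/((1/14)*(-1/13)*371) = 8 - (-221)/(-53/26) = 8 - (-221)*(-26)/53 = 8 - 1*5746/53 = 8 - 5746/53 = -5322/53)
O(D) = 4*D² (O(D) = (D + D)*(D + D) = (2*D)*(2*D) = 4*D²)
t(224, -43) - O(-92) = -5322/53 - 4*(-92)² = -5322/53 - 4*8464 = -5322/53 - 1*33856 = -5322/53 - 33856 = -1799690/53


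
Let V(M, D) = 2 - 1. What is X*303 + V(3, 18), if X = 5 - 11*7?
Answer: -21815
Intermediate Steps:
X = -72 (X = 5 - 77 = -72)
V(M, D) = 1
X*303 + V(3, 18) = -72*303 + 1 = -21816 + 1 = -21815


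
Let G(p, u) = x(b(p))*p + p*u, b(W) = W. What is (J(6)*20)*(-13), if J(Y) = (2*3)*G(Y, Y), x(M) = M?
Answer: -112320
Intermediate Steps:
G(p, u) = p**2 + p*u (G(p, u) = p*p + p*u = p**2 + p*u)
J(Y) = 12*Y**2 (J(Y) = (2*3)*(Y*(Y + Y)) = 6*(Y*(2*Y)) = 6*(2*Y**2) = 12*Y**2)
(J(6)*20)*(-13) = ((12*6**2)*20)*(-13) = ((12*36)*20)*(-13) = (432*20)*(-13) = 8640*(-13) = -112320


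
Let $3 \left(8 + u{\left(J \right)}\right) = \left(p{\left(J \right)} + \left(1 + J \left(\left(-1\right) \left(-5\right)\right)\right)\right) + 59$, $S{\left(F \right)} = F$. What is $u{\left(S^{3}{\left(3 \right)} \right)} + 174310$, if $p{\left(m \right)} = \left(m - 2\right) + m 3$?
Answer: $\frac{523207}{3} \approx 1.744 \cdot 10^{5}$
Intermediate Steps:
$p{\left(m \right)} = -2 + 4 m$ ($p{\left(m \right)} = \left(-2 + m\right) + 3 m = -2 + 4 m$)
$u{\left(J \right)} = \frac{34}{3} + 3 J$ ($u{\left(J \right)} = -8 + \frac{\left(\left(-2 + 4 J\right) + \left(1 + J \left(\left(-1\right) \left(-5\right)\right)\right)\right) + 59}{3} = -8 + \frac{\left(\left(-2 + 4 J\right) + \left(1 + J 5\right)\right) + 59}{3} = -8 + \frac{\left(\left(-2 + 4 J\right) + \left(1 + 5 J\right)\right) + 59}{3} = -8 + \frac{\left(-1 + 9 J\right) + 59}{3} = -8 + \frac{58 + 9 J}{3} = -8 + \left(\frac{58}{3} + 3 J\right) = \frac{34}{3} + 3 J$)
$u{\left(S^{3}{\left(3 \right)} \right)} + 174310 = \left(\frac{34}{3} + 3 \cdot 3^{3}\right) + 174310 = \left(\frac{34}{3} + 3 \cdot 27\right) + 174310 = \left(\frac{34}{3} + 81\right) + 174310 = \frac{277}{3} + 174310 = \frac{523207}{3}$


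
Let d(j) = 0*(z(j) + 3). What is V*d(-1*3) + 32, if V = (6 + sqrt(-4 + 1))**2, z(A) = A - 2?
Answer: 32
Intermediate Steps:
z(A) = -2 + A
d(j) = 0 (d(j) = 0*((-2 + j) + 3) = 0*(1 + j) = 0)
V = (6 + I*sqrt(3))**2 (V = (6 + sqrt(-3))**2 = (6 + I*sqrt(3))**2 ≈ 33.0 + 20.785*I)
V*d(-1*3) + 32 = (6 + I*sqrt(3))**2*0 + 32 = 0 + 32 = 32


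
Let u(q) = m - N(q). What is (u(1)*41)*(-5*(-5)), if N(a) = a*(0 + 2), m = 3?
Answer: 1025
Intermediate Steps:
N(a) = 2*a (N(a) = a*2 = 2*a)
u(q) = 3 - 2*q
(u(1)*41)*(-5*(-5)) = ((3 - 2*1)*41)*(-5*(-5)) = ((3 - 2)*41)*25 = (1*41)*25 = 41*25 = 1025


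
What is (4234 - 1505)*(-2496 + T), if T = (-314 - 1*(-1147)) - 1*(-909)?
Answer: -2057666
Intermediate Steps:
T = 1742 (T = (-314 + 1147) + 909 = 833 + 909 = 1742)
(4234 - 1505)*(-2496 + T) = (4234 - 1505)*(-2496 + 1742) = 2729*(-754) = -2057666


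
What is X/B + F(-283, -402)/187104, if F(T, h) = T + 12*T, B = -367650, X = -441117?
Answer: 4510120601/3821599200 ≈ 1.1802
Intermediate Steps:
F(T, h) = 13*T
X/B + F(-283, -402)/187104 = -441117/(-367650) + (13*(-283))/187104 = -441117*(-1/367650) - 3679*1/187104 = 49013/40850 - 3679/187104 = 4510120601/3821599200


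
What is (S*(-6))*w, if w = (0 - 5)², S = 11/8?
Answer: -825/4 ≈ -206.25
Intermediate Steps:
S = 11/8 (S = 11*(⅛) = 11/8 ≈ 1.3750)
w = 25 (w = (-5)² = 25)
(S*(-6))*w = ((11/8)*(-6))*25 = -33/4*25 = -825/4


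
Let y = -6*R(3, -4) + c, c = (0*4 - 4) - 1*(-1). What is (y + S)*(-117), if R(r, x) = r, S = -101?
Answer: 14274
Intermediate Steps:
c = -3 (c = (0 - 4) + 1 = -4 + 1 = -3)
y = -21 (y = -6*3 - 3 = -18 - 3 = -21)
(y + S)*(-117) = (-21 - 101)*(-117) = -122*(-117) = 14274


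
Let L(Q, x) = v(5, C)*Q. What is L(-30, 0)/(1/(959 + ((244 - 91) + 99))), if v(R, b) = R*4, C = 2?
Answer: -726600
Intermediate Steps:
v(R, b) = 4*R
L(Q, x) = 20*Q (L(Q, x) = (4*5)*Q = 20*Q)
L(-30, 0)/(1/(959 + ((244 - 91) + 99))) = (20*(-30))/(1/(959 + ((244 - 91) + 99))) = -600/(1/(959 + (153 + 99))) = -600/(1/(959 + 252)) = -600/(1/1211) = -600/1/1211 = -600*1211 = -726600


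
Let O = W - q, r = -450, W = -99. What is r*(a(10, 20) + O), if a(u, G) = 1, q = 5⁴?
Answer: 325350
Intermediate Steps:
q = 625
O = -724 (O = -99 - 1*625 = -99 - 625 = -724)
r*(a(10, 20) + O) = -450*(1 - 724) = -450*(-723) = 325350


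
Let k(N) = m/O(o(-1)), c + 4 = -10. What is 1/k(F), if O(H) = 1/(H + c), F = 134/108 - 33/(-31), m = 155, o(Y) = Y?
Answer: -1/2325 ≈ -0.00043011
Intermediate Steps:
c = -14 (c = -4 - 10 = -14)
F = 3859/1674 (F = 134*(1/108) - 33*(-1/31) = 67/54 + 33/31 = 3859/1674 ≈ 2.3053)
O(H) = 1/(-14 + H) (O(H) = 1/(H - 14) = 1/(-14 + H))
k(N) = -2325 (k(N) = 155/(1/(-14 - 1)) = 155/(1/(-15)) = 155/(-1/15) = 155*(-15) = -2325)
1/k(F) = 1/(-2325) = -1/2325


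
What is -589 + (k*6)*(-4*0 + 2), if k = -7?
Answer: -673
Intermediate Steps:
-589 + (k*6)*(-4*0 + 2) = -589 + (-7*6)*(-4*0 + 2) = -589 - 42*(0 + 2) = -589 - 42*2 = -589 - 84 = -673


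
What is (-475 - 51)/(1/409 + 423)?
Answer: -107567/86504 ≈ -1.2435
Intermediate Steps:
(-475 - 51)/(1/409 + 423) = -526/(1/409 + 423) = -526/173008/409 = -526*409/173008 = -107567/86504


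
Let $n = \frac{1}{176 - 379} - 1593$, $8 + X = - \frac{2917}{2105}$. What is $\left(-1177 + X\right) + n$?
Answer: $- \frac{1187675326}{427315} \approx -2779.4$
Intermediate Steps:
$X = - \frac{19757}{2105}$ ($X = -8 - \frac{2917}{2105} = - \frac{19757}{2105} \approx -9.3857$)
$n = - \frac{323380}{203}$ ($n = \frac{1}{-203} - 1593 = - \frac{1}{203} - 1593 = - \frac{323380}{203} \approx -1593.0$)
$\left(-1177 + X\right) + n = \left(-1177 - \frac{19757}{2105}\right) - \frac{323380}{203} = - \frac{2497342}{2105} - \frac{323380}{203} = - \frac{1187675326}{427315}$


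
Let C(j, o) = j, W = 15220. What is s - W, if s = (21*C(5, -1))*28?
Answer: -12280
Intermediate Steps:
s = 2940 (s = (21*5)*28 = 105*28 = 2940)
s - W = 2940 - 1*15220 = 2940 - 15220 = -12280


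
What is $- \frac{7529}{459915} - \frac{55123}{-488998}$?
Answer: $\frac{21670228603}{224897515170} \approx 0.096356$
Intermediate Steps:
$- \frac{7529}{459915} - \frac{55123}{-488998} = \left(-7529\right) \frac{1}{459915} - - \frac{55123}{488998} = - \frac{7529}{459915} + \frac{55123}{488998} = \frac{21670228603}{224897515170}$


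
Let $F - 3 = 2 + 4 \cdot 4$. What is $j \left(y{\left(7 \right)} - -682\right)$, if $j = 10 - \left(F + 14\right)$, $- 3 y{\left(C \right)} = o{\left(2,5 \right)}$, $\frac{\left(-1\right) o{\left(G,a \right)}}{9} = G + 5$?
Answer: $-17575$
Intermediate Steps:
$o{\left(G,a \right)} = -45 - 9 G$ ($o{\left(G,a \right)} = - 9 \left(G + 5\right) = - 9 \left(5 + G\right) = -45 - 9 G$)
$y{\left(C \right)} = 21$ ($y{\left(C \right)} = - \frac{-45 - 18}{3} = \left(- \frac{1}{3}\right) \left(-63\right) = 21$)
$F = 21$ ($F = 3 + \left(2 + 4 \cdot 4\right) = 3 + \left(2 + 16\right) = 3 + 18 = 21$)
$j = -25$ ($j = 10 - \left(21 + 14\right) = 10 - 35 = -25$)
$j \left(y{\left(7 \right)} - -682\right) = - 25 \left(21 - -682\right) = - 25 \left(21 + 682\right) = \left(-25\right) 703 = -17575$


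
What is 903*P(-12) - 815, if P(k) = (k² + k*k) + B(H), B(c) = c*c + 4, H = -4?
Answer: 277309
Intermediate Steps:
B(c) = 4 + c² (B(c) = c² + 4 = 4 + c²)
P(k) = 20 + 2*k² (P(k) = (k² + k*k) + (4 + (-4)²) = (k² + k²) + (4 + 16) = 2*k² + 20 = 20 + 2*k²)
903*P(-12) - 815 = 903*(20 + 2*(-12)²) - 815 = 903*(20 + 2*144) - 815 = 903*(20 + 288) - 815 = 903*308 - 815 = 278124 - 815 = 277309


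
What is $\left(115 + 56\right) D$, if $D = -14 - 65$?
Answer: $-13509$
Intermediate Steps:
$D = -79$ ($D = -14 - 65 = -79$)
$\left(115 + 56\right) D = \left(115 + 56\right) \left(-79\right) = 171 \left(-79\right) = -13509$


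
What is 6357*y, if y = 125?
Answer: 794625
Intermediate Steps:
6357*y = 6357*125 = 794625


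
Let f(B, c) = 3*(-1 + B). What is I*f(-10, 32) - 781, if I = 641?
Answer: -21934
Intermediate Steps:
f(B, c) = -3 + 3*B
I*f(-10, 32) - 781 = 641*(-3 + 3*(-10)) - 781 = 641*(-3 - 30) - 781 = 641*(-33) - 781 = -21153 - 781 = -21934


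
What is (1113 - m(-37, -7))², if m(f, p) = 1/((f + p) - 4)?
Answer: 2854230625/2304 ≈ 1.2388e+6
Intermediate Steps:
m(f, p) = 1/(-4 + f + p)
(1113 - m(-37, -7))² = (1113 - 1/(-4 - 37 - 7))² = (1113 - 1/(-48))² = (1113 - 1*(-1/48))² = (1113 + 1/48)² = (53425/48)² = 2854230625/2304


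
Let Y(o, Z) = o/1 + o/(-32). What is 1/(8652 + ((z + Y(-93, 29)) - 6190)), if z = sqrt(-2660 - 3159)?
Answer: 2428832/5766920457 - 23552*I*sqrt(11)/5766920457 ≈ 0.00042117 - 1.3545e-5*I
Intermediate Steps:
z = 23*I*sqrt(11) (z = sqrt(-5819) = 23*I*sqrt(11) ≈ 76.282*I)
Y(o, Z) = 31*o/32 (Y(o, Z) = o*1 + o*(-1/32) = o - o/32 = 31*o/32)
1/(8652 + ((z + Y(-93, 29)) - 6190)) = 1/(8652 + ((23*I*sqrt(11) + (31/32)*(-93)) - 6190)) = 1/(8652 + ((23*I*sqrt(11) - 2883/32) - 6190)) = 1/(8652 + ((-2883/32 + 23*I*sqrt(11)) - 6190)) = 1/(8652 + (-200963/32 + 23*I*sqrt(11))) = 1/(75901/32 + 23*I*sqrt(11))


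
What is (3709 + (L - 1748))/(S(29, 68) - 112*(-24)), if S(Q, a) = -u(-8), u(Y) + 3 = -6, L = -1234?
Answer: 727/2697 ≈ 0.26956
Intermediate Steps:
u(Y) = -9 (u(Y) = -3 - 6 = -9)
S(Q, a) = 9 (S(Q, a) = -1*(-9) = 9)
(3709 + (L - 1748))/(S(29, 68) - 112*(-24)) = (3709 + (-1234 - 1748))/(9 - 112*(-24)) = (3709 - 2982)/(9 + 2688) = 727/2697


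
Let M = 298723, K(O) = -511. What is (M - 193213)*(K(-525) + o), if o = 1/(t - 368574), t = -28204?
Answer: -10696264005045/198389 ≈ -5.3916e+7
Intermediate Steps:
o = -1/396778 (o = 1/(-28204 - 368574) = 1/(-396778) = -1/396778 ≈ -2.5203e-6)
(M - 193213)*(K(-525) + o) = (298723 - 193213)*(-511 - 1/396778) = 105510*(-202753559/396778) = -10696264005045/198389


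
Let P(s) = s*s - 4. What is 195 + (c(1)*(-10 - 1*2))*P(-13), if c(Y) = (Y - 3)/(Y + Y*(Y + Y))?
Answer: 1515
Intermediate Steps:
P(s) = -4 + s² (P(s) = s² - 4 = -4 + s²)
c(Y) = (-3 + Y)/(Y + 2*Y²) (c(Y) = (-3 + Y)/(Y + Y*(2*Y)) = (-3 + Y)/(Y + 2*Y²))
195 + (c(1)*(-10 - 1*2))*P(-13) = 195 + (((-3 + 1)/(1*(1 + 2*1)))*(-10 - 1*2))*(-4 + (-13)²) = 195 + ((1*(-2)/(1 + 2))*(-10 - 2))*(-4 + 169) = 195 + ((1*(-2)/3)*(-12))*165 = 195 + ((1*(⅓)*(-2))*(-12))*165 = 195 - ⅔*(-12)*165 = 195 + 8*165 = 195 + 1320 = 1515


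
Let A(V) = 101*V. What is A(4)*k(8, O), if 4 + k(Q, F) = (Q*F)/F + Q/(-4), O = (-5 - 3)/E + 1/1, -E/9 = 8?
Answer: 808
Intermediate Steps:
E = -72 (E = -9*8 = -72)
O = 10/9 (O = (-5 - 3)/(-72) + 1/1 = -8*(-1/72) + 1*1 = ⅑ + 1 = 10/9 ≈ 1.1111)
k(Q, F) = -4 + 3*Q/4 (k(Q, F) = -4 + ((Q*F)/F + Q/(-4)) = -4 + ((F*Q)/F + Q*(-¼)) = -4 + (Q - Q/4) = -4 + 3*Q/4)
A(4)*k(8, O) = (101*4)*(-4 + (¾)*8) = 404*(-4 + 6) = 404*2 = 808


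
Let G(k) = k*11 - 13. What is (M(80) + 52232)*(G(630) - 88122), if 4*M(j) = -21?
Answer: -16964292935/4 ≈ -4.2411e+9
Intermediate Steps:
G(k) = -13 + 11*k (G(k) = 11*k - 13 = -13 + 11*k)
M(j) = -21/4 (M(j) = (1/4)*(-21) = -21/4)
(M(80) + 52232)*(G(630) - 88122) = (-21/4 + 52232)*((-13 + 11*630) - 88122) = 208907*((-13 + 6930) - 88122)/4 = 208907*(6917 - 88122)/4 = (208907/4)*(-81205) = -16964292935/4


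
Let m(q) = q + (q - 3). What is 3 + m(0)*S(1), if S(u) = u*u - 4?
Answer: 12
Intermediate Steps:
m(q) = -3 + 2*q (m(q) = q + (-3 + q) = -3 + 2*q)
S(u) = -4 + u² (S(u) = u² - 4 = -4 + u²)
3 + m(0)*S(1) = 3 + (-3 + 2*0)*(-4 + 1²) = 3 + (-3 + 0)*(-4 + 1) = 3 - 3*(-3) = 3 + 9 = 12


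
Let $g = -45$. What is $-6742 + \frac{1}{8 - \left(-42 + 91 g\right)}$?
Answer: $- \frac{27945589}{4145} \approx -6742.0$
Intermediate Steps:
$-6742 + \frac{1}{8 - \left(-42 + 91 g\right)} = -6742 + \frac{1}{8 + \left(42 - -4095\right)} = -6742 + \frac{1}{8 + \left(42 + 4095\right)} = -6742 + \frac{1}{8 + 4137} = -6742 + \frac{1}{4145} = - \frac{27945589}{4145}$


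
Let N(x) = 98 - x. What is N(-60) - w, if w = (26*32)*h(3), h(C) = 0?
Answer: 158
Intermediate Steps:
w = 0 (w = (26*32)*0 = 832*0 = 0)
N(-60) - w = (98 - 1*(-60)) - 1*0 = (98 + 60) + 0 = 158 + 0 = 158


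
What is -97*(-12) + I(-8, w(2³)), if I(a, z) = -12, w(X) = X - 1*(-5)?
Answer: 1152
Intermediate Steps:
w(X) = 5 + X (w(X) = X + 5 = 5 + X)
-97*(-12) + I(-8, w(2³)) = -97*(-12) - 12 = 1164 - 12 = 1152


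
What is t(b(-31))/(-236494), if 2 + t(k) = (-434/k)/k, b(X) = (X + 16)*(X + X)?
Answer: 27907/3299091300 ≈ 8.4590e-6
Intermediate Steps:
b(X) = 2*X*(16 + X) (b(X) = (16 + X)*(2*X) = 2*X*(16 + X))
t(k) = -2 - 434/k² (t(k) = -2 + (-434/k)/k = -2 - 434/k²)
t(b(-31))/(-236494) = (-2 - 434*1/(3844*(16 - 31)²))/(-236494) = (-2 - 434/(2*(-31)*(-15))²)*(-1/236494) = (-2 - 434/930²)*(-1/236494) = (-2 - 434*1/864900)*(-1/236494) = (-2 - 7/13950)*(-1/236494) = -27907/13950*(-1/236494) = 27907/3299091300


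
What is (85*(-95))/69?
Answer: -8075/69 ≈ -117.03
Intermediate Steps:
(85*(-95))/69 = -8075*1/69 = -8075/69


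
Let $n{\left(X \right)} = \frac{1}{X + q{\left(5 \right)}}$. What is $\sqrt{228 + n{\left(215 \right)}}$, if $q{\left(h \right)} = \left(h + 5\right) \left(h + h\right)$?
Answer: $\frac{\sqrt{2513735}}{105} \approx 15.1$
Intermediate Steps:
$q{\left(h \right)} = 2 h \left(5 + h\right)$ ($q{\left(h \right)} = \left(5 + h\right) 2 h = 2 h \left(5 + h\right)$)
$n{\left(X \right)} = \frac{1}{100 + X}$ ($n{\left(X \right)} = \frac{1}{X + 2 \cdot 5 \left(5 + 5\right)} = \frac{1}{X + 2 \cdot 5 \cdot 10} = \frac{1}{X + 100} = \frac{1}{100 + X}$)
$\sqrt{228 + n{\left(215 \right)}} = \sqrt{228 + \frac{1}{100 + 215}} = \sqrt{228 + \frac{1}{315}} = \sqrt{\frac{71821}{315}} = \frac{\sqrt{2513735}}{105}$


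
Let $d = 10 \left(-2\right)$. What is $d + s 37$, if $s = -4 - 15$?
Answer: $-723$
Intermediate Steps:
$s = -19$ ($s = -4 - 15 = -19$)
$d = -20$
$d + s 37 = -20 - 703 = -723$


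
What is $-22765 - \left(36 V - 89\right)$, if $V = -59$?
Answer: $-20552$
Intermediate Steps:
$-22765 - \left(36 V - 89\right) = -22765 - \left(36 \left(-59\right) - 89\right) = -22765 - \left(-2124 - 89\right) = -22765 - -2213 = -22765 + 2213 = -20552$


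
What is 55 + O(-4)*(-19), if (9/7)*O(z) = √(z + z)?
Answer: 55 - 266*I*√2/9 ≈ 55.0 - 41.798*I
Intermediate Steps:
O(z) = 7*√2*√z/9 (O(z) = 7*√(z + z)/9 = 7*√(2*z)/9 = 7*(√2*√z)/9 = 7*√2*√z/9)
55 + O(-4)*(-19) = 55 + (7*√2*√(-4)/9)*(-19) = 55 + (7*√2*(2*I)/9)*(-19) = 55 + (14*I*√2/9)*(-19) = 55 - 266*I*√2/9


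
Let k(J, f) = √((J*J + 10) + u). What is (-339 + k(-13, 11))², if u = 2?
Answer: (339 - √181)² ≈ 1.0598e+5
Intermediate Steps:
k(J, f) = √(12 + J²) (k(J, f) = √((J*J + 10) + 2) = √((J² + 10) + 2) = √((10 + J²) + 2) = √(12 + J²))
(-339 + k(-13, 11))² = (-339 + √(12 + (-13)²))² = (-339 + √(12 + 169))² = (-339 + √181)²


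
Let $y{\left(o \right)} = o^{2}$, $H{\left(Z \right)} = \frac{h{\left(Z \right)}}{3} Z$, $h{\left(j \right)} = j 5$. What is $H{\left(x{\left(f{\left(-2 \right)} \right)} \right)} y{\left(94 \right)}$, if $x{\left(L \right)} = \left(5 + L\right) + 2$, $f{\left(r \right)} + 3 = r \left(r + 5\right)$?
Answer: $\frac{176720}{3} \approx 58907.0$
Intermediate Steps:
$f{\left(r \right)} = -3 + r \left(5 + r\right)$ ($f{\left(r \right)} = -3 + r \left(r + 5\right) = -3 + r \left(5 + r\right)$)
$x{\left(L \right)} = 7 + L$
$h{\left(j \right)} = 5 j$
$H{\left(Z \right)} = \frac{5 Z^{2}}{3}$ ($H{\left(Z \right)} = \frac{5 Z}{3} Z = \frac{5 Z^{2}}{3}$)
$H{\left(x{\left(f{\left(-2 \right)} \right)} \right)} y{\left(94 \right)} = \frac{5 \left(7 + \left(-3 + \left(-2\right)^{2} + 5 \left(-2\right)\right)\right)^{2}}{3} \cdot 94^{2} = \frac{5 \left(7 - 9\right)^{2}}{3} \cdot 8836 = \frac{5 \left(-2\right)^{2}}{3} \cdot 8836 = \frac{5}{3} \cdot 4 \cdot 8836 = \frac{20}{3} \cdot 8836 = \frac{176720}{3}$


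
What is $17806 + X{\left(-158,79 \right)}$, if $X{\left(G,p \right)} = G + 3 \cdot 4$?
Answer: $17660$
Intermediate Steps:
$X{\left(G,p \right)} = 12 + G$ ($X{\left(G,p \right)} = G + 12 = 12 + G$)
$17806 + X{\left(-158,79 \right)} = 17806 + \left(12 - 158\right) = 17806 - 146 = 17660$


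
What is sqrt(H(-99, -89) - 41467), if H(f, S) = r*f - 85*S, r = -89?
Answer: I*sqrt(25091) ≈ 158.4*I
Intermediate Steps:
H(f, S) = -89*f - 85*S
sqrt(H(-99, -89) - 41467) = sqrt((-89*(-99) - 85*(-89)) - 41467) = sqrt((8811 + 7565) - 41467) = sqrt(16376 - 41467) = sqrt(-25091) = I*sqrt(25091)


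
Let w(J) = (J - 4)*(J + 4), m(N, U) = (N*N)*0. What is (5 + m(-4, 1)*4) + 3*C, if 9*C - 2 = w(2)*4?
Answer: -31/3 ≈ -10.333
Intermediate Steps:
m(N, U) = 0 (m(N, U) = N**2*0 = 0)
w(J) = (-4 + J)*(4 + J)
C = -46/9 (C = 2/9 + ((-16 + 2**2)*4)/9 = 2/9 + ((-16 + 4)*4)/9 = 2/9 + (-12*4)/9 = 2/9 + (1/9)*(-48) = 2/9 - 16/3 = -46/9 ≈ -5.1111)
(5 + m(-4, 1)*4) + 3*C = (5 + 0*4) + 3*(-46/9) = (5 + 0) - 46/3 = 5 - 46/3 = -31/3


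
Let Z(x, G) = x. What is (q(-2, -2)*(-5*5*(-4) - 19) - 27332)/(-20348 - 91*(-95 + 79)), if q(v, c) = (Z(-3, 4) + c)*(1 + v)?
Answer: 26927/18892 ≈ 1.4253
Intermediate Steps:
q(v, c) = (1 + v)*(-3 + c) (q(v, c) = (-3 + c)*(1 + v) = (1 + v)*(-3 + c))
(q(-2, -2)*(-5*5*(-4) - 19) - 27332)/(-20348 - 91*(-95 + 79)) = ((-3 - 2 - 3*(-2) - 2*(-2))*(-5*5*(-4) - 19) - 27332)/(-20348 - 91*(-95 + 79)) = ((-3 - 2 + 6 + 4)*(-25*(-4) - 19) - 27332)/(-20348 - 91*(-16)) = (5*(100 - 19) - 27332)/(-20348 + 1456) = (5*81 - 27332)/(-18892) = (405 - 27332)*(-1/18892) = -26927*(-1/18892) = 26927/18892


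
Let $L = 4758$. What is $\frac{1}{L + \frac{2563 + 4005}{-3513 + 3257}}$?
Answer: $\frac{32}{151435} \approx 0.00021131$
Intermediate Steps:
$\frac{1}{L + \frac{2563 + 4005}{-3513 + 3257}} = \frac{1}{4758 + \frac{2563 + 4005}{-3513 + 3257}} = \frac{1}{4758 + \frac{6568}{-256}} = \frac{1}{4758 + 6568 \left(- \frac{1}{256}\right)} = \frac{1}{4758 - \frac{821}{32}} = \frac{1}{\frac{151435}{32}} = \frac{32}{151435}$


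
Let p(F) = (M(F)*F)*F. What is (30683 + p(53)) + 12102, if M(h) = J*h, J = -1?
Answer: -106092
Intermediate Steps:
M(h) = -h
p(F) = -F³ (p(F) = ((-F)*F)*F = (-F²)*F = -F³)
(30683 + p(53)) + 12102 = (30683 - 1*53³) + 12102 = (30683 - 1*148877) + 12102 = (30683 - 148877) + 12102 = -118194 + 12102 = -106092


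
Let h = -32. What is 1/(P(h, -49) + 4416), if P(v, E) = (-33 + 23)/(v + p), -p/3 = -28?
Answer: 26/114811 ≈ 0.00022646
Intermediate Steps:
p = 84 (p = -3*(-28) = 84)
P(v, E) = -10/(84 + v) (P(v, E) = (-33 + 23)/(v + 84) = -10/(84 + v))
1/(P(h, -49) + 4416) = 1/(-10/(84 - 32) + 4416) = 1/(-10/52 + 4416) = 1/(-10*1/52 + 4416) = 1/(-5/26 + 4416) = 1/(114811/26) = 26/114811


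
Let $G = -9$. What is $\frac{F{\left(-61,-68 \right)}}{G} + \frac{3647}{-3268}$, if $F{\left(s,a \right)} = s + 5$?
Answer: $\frac{150185}{29412} \approx 5.1062$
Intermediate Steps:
$F{\left(s,a \right)} = 5 + s$
$\frac{F{\left(-61,-68 \right)}}{G} + \frac{3647}{-3268} = \frac{5 - 61}{-9} + \frac{3647}{-3268} = \left(-56\right) \left(- \frac{1}{9}\right) + 3647 \left(- \frac{1}{3268}\right) = \frac{56}{9} - \frac{3647}{3268} = \frac{150185}{29412}$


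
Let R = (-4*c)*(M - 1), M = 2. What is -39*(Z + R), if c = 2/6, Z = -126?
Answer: 4966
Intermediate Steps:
c = ⅓ (c = 2*(⅙) = ⅓ ≈ 0.33333)
R = -4/3 (R = (-4*⅓)*(2 - 1) = -4/3*1 = -4/3 ≈ -1.3333)
-39*(Z + R) = -39*(-126 - 4/3) = -39*(-382/3) = 4966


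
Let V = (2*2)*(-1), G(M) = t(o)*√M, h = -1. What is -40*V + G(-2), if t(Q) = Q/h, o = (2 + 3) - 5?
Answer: 160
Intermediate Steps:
o = 0 (o = 5 - 5 = 0)
t(Q) = -Q (t(Q) = Q/(-1) = Q*(-1) = -Q)
G(M) = 0 (G(M) = (-1*0)*√M = 0*√M = 0)
V = -4 (V = 4*(-1) = -4)
-40*V + G(-2) = -40*(-4) + 0 = 160 + 0 = 160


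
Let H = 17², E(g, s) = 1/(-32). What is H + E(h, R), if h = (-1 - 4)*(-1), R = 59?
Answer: 9247/32 ≈ 288.97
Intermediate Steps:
h = 5 (h = -5*(-1) = 5)
E(g, s) = -1/32
H = 289
H + E(h, R) = 289 - 1/32 = 9247/32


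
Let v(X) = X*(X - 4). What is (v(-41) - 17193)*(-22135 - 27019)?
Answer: 754415592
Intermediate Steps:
v(X) = X*(-4 + X)
(v(-41) - 17193)*(-22135 - 27019) = (-41*(-4 - 41) - 17193)*(-22135 - 27019) = (-41*(-45) - 17193)*(-49154) = (1845 - 17193)*(-49154) = -15348*(-49154) = 754415592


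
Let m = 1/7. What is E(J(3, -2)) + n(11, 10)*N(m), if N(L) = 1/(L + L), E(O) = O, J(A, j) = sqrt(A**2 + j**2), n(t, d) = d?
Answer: 35 + sqrt(13) ≈ 38.606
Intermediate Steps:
m = 1/7 ≈ 0.14286
N(L) = 1/(2*L)
E(J(3, -2)) + n(11, 10)*N(m) = sqrt(3**2 + (-2)**2) + 10*(1/(2*(1/7))) = sqrt(9 + 4) + 10*((1/2)*7) = sqrt(13) + 10*(7/2) = sqrt(13) + 35 = 35 + sqrt(13)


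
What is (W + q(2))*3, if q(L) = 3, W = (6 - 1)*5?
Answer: 84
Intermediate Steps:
W = 25 (W = 5*5 = 25)
(W + q(2))*3 = (25 + 3)*3 = 28*3 = 84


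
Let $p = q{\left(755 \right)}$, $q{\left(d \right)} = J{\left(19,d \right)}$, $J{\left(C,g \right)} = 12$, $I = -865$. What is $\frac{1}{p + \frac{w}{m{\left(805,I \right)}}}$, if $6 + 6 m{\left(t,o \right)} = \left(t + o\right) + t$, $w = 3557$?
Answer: $\frac{739}{30210} \approx 0.024462$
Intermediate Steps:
$q{\left(d \right)} = 12$
$m{\left(t,o \right)} = -1 + \frac{t}{3} + \frac{o}{6}$ ($m{\left(t,o \right)} = -1 + \frac{\left(t + o\right) + t}{6} = -1 + \frac{\left(o + t\right) + t}{6} = -1 + \frac{o + 2 t}{6} = -1 + \left(\frac{t}{3} + \frac{o}{6}\right) = -1 + \frac{t}{3} + \frac{o}{6}$)
$p = 12$
$\frac{1}{p + \frac{w}{m{\left(805,I \right)}}} = \frac{1}{12 + \frac{3557}{-1 + \frac{1}{3} \cdot 805 + \frac{1}{6} \left(-865\right)}} = \frac{1}{12 + \frac{3557}{-1 + \frac{805}{3} - \frac{865}{6}}} = \frac{1}{12 + \frac{3557}{\frac{739}{6}}} = \frac{1}{12 + 3557 \cdot \frac{6}{739}} = \frac{1}{12 + \frac{21342}{739}} = \frac{1}{\frac{30210}{739}} = \frac{739}{30210}$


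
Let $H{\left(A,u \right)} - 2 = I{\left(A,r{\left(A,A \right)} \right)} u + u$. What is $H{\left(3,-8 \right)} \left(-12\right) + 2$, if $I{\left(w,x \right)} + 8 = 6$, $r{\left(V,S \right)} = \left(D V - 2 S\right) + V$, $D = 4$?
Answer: $-118$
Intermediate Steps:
$r{\left(V,S \right)} = - 2 S + 5 V$ ($r{\left(V,S \right)} = \left(4 V - 2 S\right) + V = \left(- 2 S + 4 V\right) + V = - 2 S + 5 V$)
$I{\left(w,x \right)} = -2$ ($I{\left(w,x \right)} = -8 + 6 = -2$)
$H{\left(A,u \right)} = 2 - u$ ($H{\left(A,u \right)} = 2 + \left(- 2 u + u\right) = 2 - u$)
$H{\left(3,-8 \right)} \left(-12\right) + 2 = \left(2 - -8\right) \left(-12\right) + 2 = \left(2 + 8\right) \left(-12\right) + 2 = 10 \left(-12\right) + 2 = -120 + 2 = -118$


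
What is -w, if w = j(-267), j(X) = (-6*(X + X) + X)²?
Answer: -8625969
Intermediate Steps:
j(X) = 121*X² (j(X) = (-12*X + X)² = (-11*X)² = 121*X²)
w = 8625969 (w = 121*(-267)² = 121*71289 = 8625969)
-w = -1*8625969 = -8625969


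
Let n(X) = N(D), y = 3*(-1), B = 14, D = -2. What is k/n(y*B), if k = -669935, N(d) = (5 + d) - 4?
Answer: 669935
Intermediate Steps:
y = -3
N(d) = 1 + d
n(X) = -1 (n(X) = 1 - 2 = -1)
k/n(y*B) = -669935/(-1) = -669935*(-1) = 669935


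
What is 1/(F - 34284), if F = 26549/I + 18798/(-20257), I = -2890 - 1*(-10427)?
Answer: -152677009/5233982453989 ≈ -2.9170e-5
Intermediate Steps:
I = 7537 (I = -2890 + 10427 = 7537)
F = 396122567/152677009 (F = 26549/7537 + 18798/(-20257) = 26549*(1/7537) + 18798*(-1/20257) = 26549/7537 - 18798/20257 = 396122567/152677009 ≈ 2.5945)
1/(F - 34284) = 1/(396122567/152677009 - 34284) = 1/(-5233982453989/152677009) = -152677009/5233982453989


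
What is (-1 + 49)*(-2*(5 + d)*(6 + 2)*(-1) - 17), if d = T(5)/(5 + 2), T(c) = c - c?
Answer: 3024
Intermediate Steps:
T(c) = 0
d = 0 (d = 0/(5 + 2) = 0/7 = 0*(⅐) = 0)
(-1 + 49)*(-2*(5 + d)*(6 + 2)*(-1) - 17) = (-1 + 49)*(-2*(5 + 0)*(6 + 2)*(-1) - 17) = 48*(-10*8*(-1) - 17) = 48*(-2*40*(-1) - 17) = 48*(-80*(-1) - 17) = 48*(80 - 17) = 48*63 = 3024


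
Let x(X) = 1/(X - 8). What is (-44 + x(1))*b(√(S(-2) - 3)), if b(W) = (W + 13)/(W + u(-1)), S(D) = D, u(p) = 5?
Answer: 309*(-√5 + 13*I)/(7*(√5 - 5*I)) ≈ -103.0 + 26.322*I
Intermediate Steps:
b(W) = (13 + W)/(5 + W) (b(W) = (W + 13)/(W + 5) = (13 + W)/(5 + W))
x(X) = 1/(-8 + X)
(-44 + x(1))*b(√(S(-2) - 3)) = (-44 + 1/(-8 + 1))*((13 + √(-2 - 3))/(5 + √(-2 - 3))) = (-44 + 1/(-7))*((13 + √(-5))/(5 + √(-5))) = (-44 - ⅐)*((13 + I*√5)/(5 + I*√5)) = -309*(13 + I*√5)/(7*(5 + I*√5))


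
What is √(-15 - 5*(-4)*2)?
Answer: 5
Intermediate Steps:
√(-15 - 5*(-4)*2) = √(-15 + 20*2) = √(-15 + 40) = √25 = 5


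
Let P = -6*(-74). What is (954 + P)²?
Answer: 1954404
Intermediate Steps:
P = 444
(954 + P)² = (954 + 444)² = 1398² = 1954404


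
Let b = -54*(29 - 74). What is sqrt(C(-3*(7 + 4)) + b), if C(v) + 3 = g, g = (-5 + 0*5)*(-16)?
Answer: sqrt(2507) ≈ 50.070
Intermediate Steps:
g = 80 (g = (-5 + 0)*(-16) = -5*(-16) = 80)
C(v) = 77 (C(v) = -3 + 80 = 77)
b = 2430 (b = -54*(-45) = 2430)
sqrt(C(-3*(7 + 4)) + b) = sqrt(77 + 2430) = sqrt(2507)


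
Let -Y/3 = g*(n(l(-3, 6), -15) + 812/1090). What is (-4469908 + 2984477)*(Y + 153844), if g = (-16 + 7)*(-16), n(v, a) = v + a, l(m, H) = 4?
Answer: -128132428393468/545 ≈ -2.3511e+11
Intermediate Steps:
n(v, a) = a + v
g = 144 (g = -9*(-16) = 144)
Y = 2414448/545 (Y = -432*((-15 + 4) + 812/1090) = -432*(-11 + 812*(1/1090)) = -432*(-11 + 406/545) = -432*(-5589)/545 = -3*(-804816/545) = 2414448/545 ≈ 4430.2)
(-4469908 + 2984477)*(Y + 153844) = (-4469908 + 2984477)*(2414448/545 + 153844) = -1485431*86259428/545 = -128132428393468/545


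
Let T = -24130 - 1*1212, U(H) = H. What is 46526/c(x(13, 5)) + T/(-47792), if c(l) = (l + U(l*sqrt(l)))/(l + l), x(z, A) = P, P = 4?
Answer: 2223608605/71688 ≈ 31018.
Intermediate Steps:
x(z, A) = 4
T = -25342 (T = -24130 - 1212 = -25342)
c(l) = (l + l**(3/2))/(2*l) (c(l) = (l + l*sqrt(l))/(l + l) = (l + l**(3/2))/((2*l)) = (l + l**(3/2))*(1/(2*l)) = (l + l**(3/2))/(2*l))
46526/c(x(13, 5)) + T/(-47792) = 46526/(((1/2)*(4 + 4**(3/2))/4)) - 25342/(-47792) = 46526/(((1/2)*(1/4)*(4 + 8))) - 25342*(-1/47792) = 46526/(((1/2)*(1/4)*12)) + 12671/23896 = 46526/(3/2) + 12671/23896 = 46526*(2/3) + 12671/23896 = 93052/3 + 12671/23896 = 2223608605/71688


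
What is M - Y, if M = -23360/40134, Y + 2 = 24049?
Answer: -482562829/20067 ≈ -24048.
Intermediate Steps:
Y = 24047 (Y = -2 + 24049 = 24047)
M = -11680/20067 (M = -23360*1/40134 = -11680/20067 ≈ -0.58205)
M - Y = -11680/20067 - 1*24047 = -11680/20067 - 24047 = -482562829/20067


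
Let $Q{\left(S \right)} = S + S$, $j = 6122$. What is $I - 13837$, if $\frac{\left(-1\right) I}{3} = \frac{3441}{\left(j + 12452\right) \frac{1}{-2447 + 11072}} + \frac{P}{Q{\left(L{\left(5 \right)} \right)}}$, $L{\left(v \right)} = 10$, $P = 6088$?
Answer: $- \frac{49054877}{2510} \approx -19544.0$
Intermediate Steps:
$Q{\left(S \right)} = 2 S$
$I = - \frac{14324007}{2510}$ ($I = - 3 \left(\frac{3441}{\left(6122 + 12452\right) \frac{1}{-2447 + 11072}} + \frac{6088}{2 \cdot 10}\right) = - 3 \left(\frac{3441}{18574 \cdot \frac{1}{8625}} + \frac{6088}{20}\right) = - 3 \left(\frac{3441}{18574 \cdot \frac{1}{8625}} + 6088 \cdot \frac{1}{20}\right) = - 3 \left(\frac{3441}{\frac{18574}{8625}} + \frac{1522}{5}\right) = - 3 \left(3441 \cdot \frac{8625}{18574} + \frac{1522}{5}\right) = - 3 \left(\frac{802125}{502} + \frac{1522}{5}\right) = \left(-3\right) \frac{4774669}{2510} = - \frac{14324007}{2510} \approx -5706.8$)
$I - 13837 = - \frac{14324007}{2510} - 13837 = - \frac{49054877}{2510}$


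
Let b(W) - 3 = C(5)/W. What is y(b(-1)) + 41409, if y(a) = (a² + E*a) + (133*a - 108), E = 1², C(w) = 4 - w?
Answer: 41853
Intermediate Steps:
E = 1
b(W) = 3 - 1/W (b(W) = 3 + (4 - 1*5)/W = 3 + (4 - 5)/W = 3 - 1/W)
y(a) = -108 + a² + 134*a (y(a) = (a² + 1*a) + (133*a - 108) = (a² + a) + (-108 + 133*a) = (a + a²) + (-108 + 133*a) = -108 + a² + 134*a)
y(b(-1)) + 41409 = (-108 + (3 - 1/(-1))² + 134*(3 - 1/(-1))) + 41409 = (-108 + (3 - 1*(-1))² + 134*(3 - 1*(-1))) + 41409 = (-108 + (3 + 1)² + 134*(3 + 1)) + 41409 = (-108 + 4² + 134*4) + 41409 = (-108 + 16 + 536) + 41409 = 444 + 41409 = 41853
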